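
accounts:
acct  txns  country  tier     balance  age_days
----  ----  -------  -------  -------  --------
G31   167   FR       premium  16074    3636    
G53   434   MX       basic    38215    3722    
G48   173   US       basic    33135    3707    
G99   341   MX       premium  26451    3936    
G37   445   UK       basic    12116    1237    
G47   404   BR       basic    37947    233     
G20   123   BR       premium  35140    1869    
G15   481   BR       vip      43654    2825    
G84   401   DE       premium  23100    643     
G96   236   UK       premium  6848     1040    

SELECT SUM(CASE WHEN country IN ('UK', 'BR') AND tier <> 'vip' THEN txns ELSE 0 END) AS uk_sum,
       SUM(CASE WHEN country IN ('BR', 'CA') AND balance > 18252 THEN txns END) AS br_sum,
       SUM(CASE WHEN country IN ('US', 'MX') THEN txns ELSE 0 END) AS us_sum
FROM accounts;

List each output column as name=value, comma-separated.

[uk_sum: country IN ('UK', 'BR') AND tier <> 'vip']
acct=G31: ✗
acct=G53: ✗
acct=G48: ✗
acct=G99: ✗
acct=G37: ✓ → 445
acct=G47: ✓ → 404
acct=G20: ✓ → 123
acct=G15: ✗
acct=G84: ✗
acct=G96: ✓ → 236
uk_sum = 445 + 404 + 123 + 236 = 1208
—
[br_sum: country IN ('BR', 'CA') AND balance > 18252]
acct=G31: ✗
acct=G53: ✗
acct=G48: ✗
acct=G99: ✗
acct=G37: ✗
acct=G47: ✓ → 404
acct=G20: ✓ → 123
acct=G15: ✓ → 481
acct=G84: ✗
acct=G96: ✗
br_sum = 404 + 123 + 481 = 1008
—
[us_sum: country IN ('US', 'MX')]
acct=G31: ✗
acct=G53: ✓ → 434
acct=G48: ✓ → 173
acct=G99: ✓ → 341
acct=G37: ✗
acct=G47: ✗
acct=G20: ✗
acct=G15: ✗
acct=G84: ✗
acct=G96: ✗
us_sum = 434 + 173 + 341 = 948

uk_sum=1208, br_sum=1008, us_sum=948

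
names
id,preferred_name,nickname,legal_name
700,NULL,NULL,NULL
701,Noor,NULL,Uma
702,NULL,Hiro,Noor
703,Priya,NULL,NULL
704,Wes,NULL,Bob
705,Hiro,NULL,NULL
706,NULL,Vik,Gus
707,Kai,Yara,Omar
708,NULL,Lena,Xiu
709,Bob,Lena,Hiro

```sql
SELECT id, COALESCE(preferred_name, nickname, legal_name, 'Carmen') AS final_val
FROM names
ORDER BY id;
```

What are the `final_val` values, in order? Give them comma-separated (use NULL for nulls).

Carmen, Noor, Hiro, Priya, Wes, Hiro, Vik, Kai, Lena, Bob

id=700: preferred_name=NULL, nickname=NULL, legal_name=NULL, → literal Carmen → Carmen
id=701: preferred_name=Noor → Noor
id=702: preferred_name=NULL, nickname=Hiro → Hiro
id=703: preferred_name=Priya → Priya
id=704: preferred_name=Wes → Wes
id=705: preferred_name=Hiro → Hiro
id=706: preferred_name=NULL, nickname=Vik → Vik
id=707: preferred_name=Kai → Kai
id=708: preferred_name=NULL, nickname=Lena → Lena
id=709: preferred_name=Bob → Bob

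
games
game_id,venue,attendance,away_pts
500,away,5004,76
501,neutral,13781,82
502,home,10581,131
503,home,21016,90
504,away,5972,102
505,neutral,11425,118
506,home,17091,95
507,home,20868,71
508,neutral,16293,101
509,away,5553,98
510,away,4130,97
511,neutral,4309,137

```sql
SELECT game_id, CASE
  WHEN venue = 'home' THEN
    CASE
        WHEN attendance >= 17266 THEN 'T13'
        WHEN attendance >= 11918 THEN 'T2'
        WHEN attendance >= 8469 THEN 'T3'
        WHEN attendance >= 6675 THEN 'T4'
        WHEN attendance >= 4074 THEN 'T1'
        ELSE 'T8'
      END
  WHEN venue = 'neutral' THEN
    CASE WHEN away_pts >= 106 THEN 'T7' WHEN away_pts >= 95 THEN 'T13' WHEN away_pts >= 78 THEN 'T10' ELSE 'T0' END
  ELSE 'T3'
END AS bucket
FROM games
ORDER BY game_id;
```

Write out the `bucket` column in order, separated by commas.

T3, T10, T3, T13, T3, T7, T2, T13, T13, T3, T3, T7

game_id=500: venue='away' → outer ELSE → T3
game_id=501: venue='neutral' → inner[away_pts >= 78] → T10
game_id=502: venue='home' → inner[attendance >= 8469] → T3
game_id=503: venue='home' → inner[attendance >= 17266] → T13
game_id=504: venue='away' → outer ELSE → T3
game_id=505: venue='neutral' → inner[away_pts >= 106] → T7
game_id=506: venue='home' → inner[attendance >= 11918] → T2
game_id=507: venue='home' → inner[attendance >= 17266] → T13
game_id=508: venue='neutral' → inner[away_pts >= 95] → T13
game_id=509: venue='away' → outer ELSE → T3
game_id=510: venue='away' → outer ELSE → T3
game_id=511: venue='neutral' → inner[away_pts >= 106] → T7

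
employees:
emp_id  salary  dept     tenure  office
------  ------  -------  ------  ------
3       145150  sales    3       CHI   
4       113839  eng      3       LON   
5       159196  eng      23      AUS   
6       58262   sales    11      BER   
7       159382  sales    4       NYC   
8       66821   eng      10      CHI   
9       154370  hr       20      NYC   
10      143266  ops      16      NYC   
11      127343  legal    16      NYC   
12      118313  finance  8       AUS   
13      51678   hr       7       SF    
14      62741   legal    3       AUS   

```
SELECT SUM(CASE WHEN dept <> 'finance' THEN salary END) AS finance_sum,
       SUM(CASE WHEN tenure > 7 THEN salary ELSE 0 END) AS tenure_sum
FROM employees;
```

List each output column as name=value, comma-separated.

[finance_sum: dept <> 'finance']
emp_id=3: ✓ → 145150
emp_id=4: ✓ → 113839
emp_id=5: ✓ → 159196
emp_id=6: ✓ → 58262
emp_id=7: ✓ → 159382
emp_id=8: ✓ → 66821
emp_id=9: ✓ → 154370
emp_id=10: ✓ → 143266
emp_id=11: ✓ → 127343
emp_id=12: ✗
emp_id=13: ✓ → 51678
emp_id=14: ✓ → 62741
finance_sum = 145150 + 113839 + 159196 + 58262 + 159382 + 66821 + 154370 + 143266 + 127343 + 51678 + 62741 = 1242048
—
[tenure_sum: tenure > 7]
emp_id=3: ✗
emp_id=4: ✗
emp_id=5: ✓ → 159196
emp_id=6: ✓ → 58262
emp_id=7: ✗
emp_id=8: ✓ → 66821
emp_id=9: ✓ → 154370
emp_id=10: ✓ → 143266
emp_id=11: ✓ → 127343
emp_id=12: ✓ → 118313
emp_id=13: ✗
emp_id=14: ✗
tenure_sum = 159196 + 58262 + 66821 + 154370 + 143266 + 127343 + 118313 = 827571

finance_sum=1242048, tenure_sum=827571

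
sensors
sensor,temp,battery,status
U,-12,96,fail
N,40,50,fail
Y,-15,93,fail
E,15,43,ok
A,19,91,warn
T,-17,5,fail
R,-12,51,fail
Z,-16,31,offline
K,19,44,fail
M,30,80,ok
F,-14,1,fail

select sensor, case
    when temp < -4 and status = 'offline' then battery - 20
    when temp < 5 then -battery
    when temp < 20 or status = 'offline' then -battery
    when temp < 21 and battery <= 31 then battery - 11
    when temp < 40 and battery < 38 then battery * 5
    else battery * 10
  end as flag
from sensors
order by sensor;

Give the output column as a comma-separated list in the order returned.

-91, -43, -1, -44, 800, 500, -51, -5, -96, -93, 11

sensor=A: temp < 20 or status = 'offline' → -91
sensor=E: temp < 20 or status = 'offline' → -43
sensor=F: temp < 5 → -1
sensor=K: temp < 20 or status = 'offline' → -44
sensor=M: ELSE → 800
sensor=N: ELSE → 500
sensor=R: temp < 5 → -51
sensor=T: temp < 5 → -5
sensor=U: temp < 5 → -96
sensor=Y: temp < 5 → -93
sensor=Z: temp < -4 and status = 'offline' → 11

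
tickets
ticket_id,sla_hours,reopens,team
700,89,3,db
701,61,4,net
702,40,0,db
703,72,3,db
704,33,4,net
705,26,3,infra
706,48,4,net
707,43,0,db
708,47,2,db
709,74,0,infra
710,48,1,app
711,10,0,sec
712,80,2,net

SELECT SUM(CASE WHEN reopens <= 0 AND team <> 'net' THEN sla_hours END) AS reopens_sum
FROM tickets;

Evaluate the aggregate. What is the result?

ticket_id=700: ✗
ticket_id=701: ✗
ticket_id=702: ✓ → 40
ticket_id=703: ✗
ticket_id=704: ✗
ticket_id=705: ✗
ticket_id=706: ✗
ticket_id=707: ✓ → 43
ticket_id=708: ✗
ticket_id=709: ✓ → 74
ticket_id=710: ✗
ticket_id=711: ✓ → 10
ticket_id=712: ✗
reopens_sum = 40 + 43 + 74 + 10 = 167

167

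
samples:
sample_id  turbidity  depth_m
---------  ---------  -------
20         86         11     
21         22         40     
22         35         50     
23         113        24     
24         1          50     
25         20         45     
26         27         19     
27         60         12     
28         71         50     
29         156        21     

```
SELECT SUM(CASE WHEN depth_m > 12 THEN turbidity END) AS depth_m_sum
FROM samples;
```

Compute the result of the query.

445

sample_id=20: ✗
sample_id=21: ✓ → 22
sample_id=22: ✓ → 35
sample_id=23: ✓ → 113
sample_id=24: ✓ → 1
sample_id=25: ✓ → 20
sample_id=26: ✓ → 27
sample_id=27: ✗
sample_id=28: ✓ → 71
sample_id=29: ✓ → 156
depth_m_sum = 22 + 35 + 113 + 1 + 20 + 27 + 71 + 156 = 445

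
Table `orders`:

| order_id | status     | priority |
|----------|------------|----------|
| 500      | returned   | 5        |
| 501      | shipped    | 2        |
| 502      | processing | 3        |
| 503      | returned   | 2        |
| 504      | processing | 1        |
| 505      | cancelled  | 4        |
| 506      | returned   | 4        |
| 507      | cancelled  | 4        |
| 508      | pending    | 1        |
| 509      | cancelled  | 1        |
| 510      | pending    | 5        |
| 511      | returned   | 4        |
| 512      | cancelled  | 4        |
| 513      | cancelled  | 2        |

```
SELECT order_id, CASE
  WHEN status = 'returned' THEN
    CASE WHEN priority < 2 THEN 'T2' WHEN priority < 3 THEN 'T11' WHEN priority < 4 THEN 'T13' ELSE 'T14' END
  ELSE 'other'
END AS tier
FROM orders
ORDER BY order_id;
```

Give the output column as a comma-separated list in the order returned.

order_id=500: status='returned' → inner[ELSE] → T14
order_id=501: status='shipped' → outer ELSE → other
order_id=502: status='processing' → outer ELSE → other
order_id=503: status='returned' → inner[priority < 3] → T11
order_id=504: status='processing' → outer ELSE → other
order_id=505: status='cancelled' → outer ELSE → other
order_id=506: status='returned' → inner[ELSE] → T14
order_id=507: status='cancelled' → outer ELSE → other
order_id=508: status='pending' → outer ELSE → other
order_id=509: status='cancelled' → outer ELSE → other
order_id=510: status='pending' → outer ELSE → other
order_id=511: status='returned' → inner[ELSE] → T14
order_id=512: status='cancelled' → outer ELSE → other
order_id=513: status='cancelled' → outer ELSE → other

T14, other, other, T11, other, other, T14, other, other, other, other, T14, other, other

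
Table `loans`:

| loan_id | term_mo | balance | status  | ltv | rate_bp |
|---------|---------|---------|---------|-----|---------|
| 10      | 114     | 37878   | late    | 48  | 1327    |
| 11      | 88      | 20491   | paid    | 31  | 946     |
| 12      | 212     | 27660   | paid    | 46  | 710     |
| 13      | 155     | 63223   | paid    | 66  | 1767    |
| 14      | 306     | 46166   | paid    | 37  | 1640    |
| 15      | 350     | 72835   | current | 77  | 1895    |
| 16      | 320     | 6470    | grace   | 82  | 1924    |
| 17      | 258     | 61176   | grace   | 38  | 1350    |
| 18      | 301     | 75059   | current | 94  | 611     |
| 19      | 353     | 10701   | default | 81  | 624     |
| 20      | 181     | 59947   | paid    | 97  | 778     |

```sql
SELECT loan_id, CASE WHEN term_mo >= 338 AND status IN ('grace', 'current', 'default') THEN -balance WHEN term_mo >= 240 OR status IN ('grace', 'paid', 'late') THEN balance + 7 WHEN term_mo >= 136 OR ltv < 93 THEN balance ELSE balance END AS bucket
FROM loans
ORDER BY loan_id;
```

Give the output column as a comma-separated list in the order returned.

loan_id=10: term_mo >= 240 OR status IN ('grace', 'paid', 'late') → 37885
loan_id=11: term_mo >= 240 OR status IN ('grace', 'paid', 'late') → 20498
loan_id=12: term_mo >= 240 OR status IN ('grace', 'paid', 'late') → 27667
loan_id=13: term_mo >= 240 OR status IN ('grace', 'paid', 'late') → 63230
loan_id=14: term_mo >= 240 OR status IN ('grace', 'paid', 'late') → 46173
loan_id=15: term_mo >= 338 AND status IN ('grace', 'current', 'default') → -72835
loan_id=16: term_mo >= 240 OR status IN ('grace', 'paid', 'late') → 6477
loan_id=17: term_mo >= 240 OR status IN ('grace', 'paid', 'late') → 61183
loan_id=18: term_mo >= 240 OR status IN ('grace', 'paid', 'late') → 75066
loan_id=19: term_mo >= 338 AND status IN ('grace', 'current', 'default') → -10701
loan_id=20: term_mo >= 240 OR status IN ('grace', 'paid', 'late') → 59954

37885, 20498, 27667, 63230, 46173, -72835, 6477, 61183, 75066, -10701, 59954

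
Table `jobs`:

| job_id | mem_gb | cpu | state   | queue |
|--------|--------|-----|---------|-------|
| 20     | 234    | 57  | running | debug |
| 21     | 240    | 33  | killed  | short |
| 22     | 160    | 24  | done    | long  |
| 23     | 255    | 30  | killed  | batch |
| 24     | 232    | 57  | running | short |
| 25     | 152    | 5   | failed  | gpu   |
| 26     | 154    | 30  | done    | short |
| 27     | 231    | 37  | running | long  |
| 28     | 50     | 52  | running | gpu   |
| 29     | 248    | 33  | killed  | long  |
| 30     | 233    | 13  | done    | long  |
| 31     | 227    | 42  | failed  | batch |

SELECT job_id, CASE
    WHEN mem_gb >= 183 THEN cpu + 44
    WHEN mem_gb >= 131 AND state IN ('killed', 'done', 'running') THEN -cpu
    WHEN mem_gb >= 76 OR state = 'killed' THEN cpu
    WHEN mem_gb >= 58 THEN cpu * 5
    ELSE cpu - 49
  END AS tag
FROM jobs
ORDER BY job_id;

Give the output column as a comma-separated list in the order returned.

101, 77, -24, 74, 101, 5, -30, 81, 3, 77, 57, 86

job_id=20: mem_gb >= 183 → 101
job_id=21: mem_gb >= 183 → 77
job_id=22: mem_gb >= 131 AND state IN ('killed', 'done', 'running') → -24
job_id=23: mem_gb >= 183 → 74
job_id=24: mem_gb >= 183 → 101
job_id=25: mem_gb >= 76 OR state = 'killed' → 5
job_id=26: mem_gb >= 131 AND state IN ('killed', 'done', 'running') → -30
job_id=27: mem_gb >= 183 → 81
job_id=28: ELSE → 3
job_id=29: mem_gb >= 183 → 77
job_id=30: mem_gb >= 183 → 57
job_id=31: mem_gb >= 183 → 86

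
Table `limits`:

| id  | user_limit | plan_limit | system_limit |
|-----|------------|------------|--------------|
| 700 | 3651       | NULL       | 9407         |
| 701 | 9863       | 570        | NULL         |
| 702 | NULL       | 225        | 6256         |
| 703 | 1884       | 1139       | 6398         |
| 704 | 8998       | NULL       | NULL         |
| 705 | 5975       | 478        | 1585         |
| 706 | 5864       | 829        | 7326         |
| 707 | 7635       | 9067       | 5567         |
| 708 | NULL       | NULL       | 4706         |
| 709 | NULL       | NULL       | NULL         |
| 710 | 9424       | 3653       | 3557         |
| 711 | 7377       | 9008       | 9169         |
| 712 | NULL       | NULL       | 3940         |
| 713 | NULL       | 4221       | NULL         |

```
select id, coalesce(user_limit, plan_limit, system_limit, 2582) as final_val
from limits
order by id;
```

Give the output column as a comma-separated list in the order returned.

3651, 9863, 225, 1884, 8998, 5975, 5864, 7635, 4706, 2582, 9424, 7377, 3940, 4221

id=700: user_limit=3651 → 3651
id=701: user_limit=9863 → 9863
id=702: user_limit=NULL, plan_limit=225 → 225
id=703: user_limit=1884 → 1884
id=704: user_limit=8998 → 8998
id=705: user_limit=5975 → 5975
id=706: user_limit=5864 → 5864
id=707: user_limit=7635 → 7635
id=708: user_limit=NULL, plan_limit=NULL, system_limit=4706 → 4706
id=709: user_limit=NULL, plan_limit=NULL, system_limit=NULL, → literal 2582 → 2582
id=710: user_limit=9424 → 9424
id=711: user_limit=7377 → 7377
id=712: user_limit=NULL, plan_limit=NULL, system_limit=3940 → 3940
id=713: user_limit=NULL, plan_limit=4221 → 4221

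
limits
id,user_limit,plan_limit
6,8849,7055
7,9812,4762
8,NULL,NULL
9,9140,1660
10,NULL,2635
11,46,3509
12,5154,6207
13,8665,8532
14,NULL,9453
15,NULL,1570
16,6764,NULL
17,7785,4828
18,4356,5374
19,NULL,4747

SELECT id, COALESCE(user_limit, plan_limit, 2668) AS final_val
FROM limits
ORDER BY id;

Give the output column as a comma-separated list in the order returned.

8849, 9812, 2668, 9140, 2635, 46, 5154, 8665, 9453, 1570, 6764, 7785, 4356, 4747

id=6: user_limit=8849 → 8849
id=7: user_limit=9812 → 9812
id=8: user_limit=NULL, plan_limit=NULL, → literal 2668 → 2668
id=9: user_limit=9140 → 9140
id=10: user_limit=NULL, plan_limit=2635 → 2635
id=11: user_limit=46 → 46
id=12: user_limit=5154 → 5154
id=13: user_limit=8665 → 8665
id=14: user_limit=NULL, plan_limit=9453 → 9453
id=15: user_limit=NULL, plan_limit=1570 → 1570
id=16: user_limit=6764 → 6764
id=17: user_limit=7785 → 7785
id=18: user_limit=4356 → 4356
id=19: user_limit=NULL, plan_limit=4747 → 4747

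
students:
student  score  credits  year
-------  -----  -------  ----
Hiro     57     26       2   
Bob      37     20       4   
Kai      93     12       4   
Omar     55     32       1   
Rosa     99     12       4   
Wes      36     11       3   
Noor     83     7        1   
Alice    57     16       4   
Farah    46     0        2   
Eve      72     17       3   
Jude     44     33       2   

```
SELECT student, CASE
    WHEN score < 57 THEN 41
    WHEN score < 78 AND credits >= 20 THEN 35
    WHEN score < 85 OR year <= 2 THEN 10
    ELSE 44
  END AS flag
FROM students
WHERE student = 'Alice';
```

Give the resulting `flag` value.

10

student = Alice: score=57, credits=16, year=4.
score < 57 → false
score < 78 AND credits >= 20 → false
score < 85 OR year <= 2 → true → 10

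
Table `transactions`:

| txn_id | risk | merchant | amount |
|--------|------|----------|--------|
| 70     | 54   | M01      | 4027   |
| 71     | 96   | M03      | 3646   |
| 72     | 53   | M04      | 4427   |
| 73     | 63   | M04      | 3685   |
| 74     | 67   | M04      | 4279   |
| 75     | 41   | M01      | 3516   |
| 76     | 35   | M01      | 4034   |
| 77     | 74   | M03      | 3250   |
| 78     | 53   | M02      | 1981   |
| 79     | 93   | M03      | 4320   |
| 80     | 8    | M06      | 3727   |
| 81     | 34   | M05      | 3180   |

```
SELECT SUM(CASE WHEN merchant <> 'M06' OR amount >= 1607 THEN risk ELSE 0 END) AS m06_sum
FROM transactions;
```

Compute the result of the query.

671

txn_id=70: ✓ → 54
txn_id=71: ✓ → 96
txn_id=72: ✓ → 53
txn_id=73: ✓ → 63
txn_id=74: ✓ → 67
txn_id=75: ✓ → 41
txn_id=76: ✓ → 35
txn_id=77: ✓ → 74
txn_id=78: ✓ → 53
txn_id=79: ✓ → 93
txn_id=80: ✓ → 8
txn_id=81: ✓ → 34
m06_sum = 54 + 96 + 53 + 63 + 67 + 41 + 35 + 74 + 53 + 93 + 8 + 34 = 671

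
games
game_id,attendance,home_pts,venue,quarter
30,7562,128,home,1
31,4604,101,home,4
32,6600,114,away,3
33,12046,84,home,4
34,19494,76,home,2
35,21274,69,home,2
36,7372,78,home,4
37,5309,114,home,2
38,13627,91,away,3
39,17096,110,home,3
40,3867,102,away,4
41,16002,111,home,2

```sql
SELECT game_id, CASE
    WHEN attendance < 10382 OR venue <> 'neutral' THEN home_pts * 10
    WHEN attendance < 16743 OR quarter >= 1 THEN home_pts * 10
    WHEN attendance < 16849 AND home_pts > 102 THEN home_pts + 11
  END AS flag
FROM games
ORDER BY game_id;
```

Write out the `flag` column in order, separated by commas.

game_id=30: attendance < 10382 OR venue <> 'neutral' → 1280
game_id=31: attendance < 10382 OR venue <> 'neutral' → 1010
game_id=32: attendance < 10382 OR venue <> 'neutral' → 1140
game_id=33: attendance < 10382 OR venue <> 'neutral' → 840
game_id=34: attendance < 10382 OR venue <> 'neutral' → 760
game_id=35: attendance < 10382 OR venue <> 'neutral' → 690
game_id=36: attendance < 10382 OR venue <> 'neutral' → 780
game_id=37: attendance < 10382 OR venue <> 'neutral' → 1140
game_id=38: attendance < 10382 OR venue <> 'neutral' → 910
game_id=39: attendance < 10382 OR venue <> 'neutral' → 1100
game_id=40: attendance < 10382 OR venue <> 'neutral' → 1020
game_id=41: attendance < 10382 OR venue <> 'neutral' → 1110

1280, 1010, 1140, 840, 760, 690, 780, 1140, 910, 1100, 1020, 1110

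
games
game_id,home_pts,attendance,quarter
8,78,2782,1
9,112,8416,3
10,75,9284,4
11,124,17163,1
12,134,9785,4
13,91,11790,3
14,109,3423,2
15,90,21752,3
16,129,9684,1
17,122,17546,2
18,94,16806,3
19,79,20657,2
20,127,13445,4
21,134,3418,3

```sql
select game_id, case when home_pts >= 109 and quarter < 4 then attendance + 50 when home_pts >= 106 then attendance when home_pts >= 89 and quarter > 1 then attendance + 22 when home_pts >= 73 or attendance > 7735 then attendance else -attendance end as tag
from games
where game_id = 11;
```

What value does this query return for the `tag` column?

17213

game_id = 11: home_pts=124, attendance=17163, quarter=1.
home_pts >= 109 and quarter < 4 → true → 17213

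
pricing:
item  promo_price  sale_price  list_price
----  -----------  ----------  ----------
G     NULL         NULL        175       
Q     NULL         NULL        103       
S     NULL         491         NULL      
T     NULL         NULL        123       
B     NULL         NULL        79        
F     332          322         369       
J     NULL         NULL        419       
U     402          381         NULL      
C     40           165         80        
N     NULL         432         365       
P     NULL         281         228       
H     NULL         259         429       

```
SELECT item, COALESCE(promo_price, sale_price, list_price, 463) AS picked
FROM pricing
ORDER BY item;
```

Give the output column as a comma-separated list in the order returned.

item=B: promo_price=NULL, sale_price=NULL, list_price=79 → 79
item=C: promo_price=40 → 40
item=F: promo_price=332 → 332
item=G: promo_price=NULL, sale_price=NULL, list_price=175 → 175
item=H: promo_price=NULL, sale_price=259 → 259
item=J: promo_price=NULL, sale_price=NULL, list_price=419 → 419
item=N: promo_price=NULL, sale_price=432 → 432
item=P: promo_price=NULL, sale_price=281 → 281
item=Q: promo_price=NULL, sale_price=NULL, list_price=103 → 103
item=S: promo_price=NULL, sale_price=491 → 491
item=T: promo_price=NULL, sale_price=NULL, list_price=123 → 123
item=U: promo_price=402 → 402

79, 40, 332, 175, 259, 419, 432, 281, 103, 491, 123, 402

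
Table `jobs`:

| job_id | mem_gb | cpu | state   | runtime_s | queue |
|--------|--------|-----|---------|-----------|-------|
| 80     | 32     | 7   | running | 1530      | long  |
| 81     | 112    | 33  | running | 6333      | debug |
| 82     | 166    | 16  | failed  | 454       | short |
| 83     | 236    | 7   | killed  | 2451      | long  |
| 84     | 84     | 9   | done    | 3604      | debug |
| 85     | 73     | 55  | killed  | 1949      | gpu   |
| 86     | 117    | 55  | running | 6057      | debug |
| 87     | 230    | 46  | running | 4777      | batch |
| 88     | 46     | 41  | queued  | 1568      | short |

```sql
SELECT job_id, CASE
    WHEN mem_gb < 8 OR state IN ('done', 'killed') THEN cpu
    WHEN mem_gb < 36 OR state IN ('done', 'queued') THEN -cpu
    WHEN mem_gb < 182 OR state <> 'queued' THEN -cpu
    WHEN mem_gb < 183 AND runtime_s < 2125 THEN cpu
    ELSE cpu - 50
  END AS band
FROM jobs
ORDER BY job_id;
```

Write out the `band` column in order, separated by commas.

-7, -33, -16, 7, 9, 55, -55, -46, -41

job_id=80: mem_gb < 36 OR state IN ('done', 'queued') → -7
job_id=81: mem_gb < 182 OR state <> 'queued' → -33
job_id=82: mem_gb < 182 OR state <> 'queued' → -16
job_id=83: mem_gb < 8 OR state IN ('done', 'killed') → 7
job_id=84: mem_gb < 8 OR state IN ('done', 'killed') → 9
job_id=85: mem_gb < 8 OR state IN ('done', 'killed') → 55
job_id=86: mem_gb < 182 OR state <> 'queued' → -55
job_id=87: mem_gb < 182 OR state <> 'queued' → -46
job_id=88: mem_gb < 36 OR state IN ('done', 'queued') → -41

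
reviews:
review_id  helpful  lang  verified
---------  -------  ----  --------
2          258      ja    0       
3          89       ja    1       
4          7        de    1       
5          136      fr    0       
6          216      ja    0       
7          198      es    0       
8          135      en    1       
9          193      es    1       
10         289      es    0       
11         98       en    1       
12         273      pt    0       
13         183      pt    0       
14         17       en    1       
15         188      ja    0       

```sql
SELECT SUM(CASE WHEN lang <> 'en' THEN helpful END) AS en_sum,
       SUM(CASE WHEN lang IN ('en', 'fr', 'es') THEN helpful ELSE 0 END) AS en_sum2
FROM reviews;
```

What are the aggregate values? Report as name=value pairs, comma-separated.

[en_sum: lang <> 'en']
review_id=2: ✓ → 258
review_id=3: ✓ → 89
review_id=4: ✓ → 7
review_id=5: ✓ → 136
review_id=6: ✓ → 216
review_id=7: ✓ → 198
review_id=8: ✗
review_id=9: ✓ → 193
review_id=10: ✓ → 289
review_id=11: ✗
review_id=12: ✓ → 273
review_id=13: ✓ → 183
review_id=14: ✗
review_id=15: ✓ → 188
en_sum = 258 + 89 + 7 + 136 + 216 + 198 + 193 + 289 + 273 + 183 + 188 = 2030
—
[en_sum2: lang IN ('en', 'fr', 'es')]
review_id=2: ✗
review_id=3: ✗
review_id=4: ✗
review_id=5: ✓ → 136
review_id=6: ✗
review_id=7: ✓ → 198
review_id=8: ✓ → 135
review_id=9: ✓ → 193
review_id=10: ✓ → 289
review_id=11: ✓ → 98
review_id=12: ✗
review_id=13: ✗
review_id=14: ✓ → 17
review_id=15: ✗
en_sum2 = 136 + 198 + 135 + 193 + 289 + 98 + 17 = 1066

en_sum=2030, en_sum2=1066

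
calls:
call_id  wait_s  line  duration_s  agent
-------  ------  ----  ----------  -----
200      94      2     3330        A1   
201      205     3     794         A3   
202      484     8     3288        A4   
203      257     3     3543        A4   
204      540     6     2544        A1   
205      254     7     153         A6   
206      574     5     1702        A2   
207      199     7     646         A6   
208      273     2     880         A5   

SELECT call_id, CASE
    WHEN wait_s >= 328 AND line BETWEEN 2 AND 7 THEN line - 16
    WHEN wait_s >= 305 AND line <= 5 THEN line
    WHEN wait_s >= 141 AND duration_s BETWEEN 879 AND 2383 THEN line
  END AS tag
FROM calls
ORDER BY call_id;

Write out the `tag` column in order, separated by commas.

call_id=200: (no match → NULL) → NULL
call_id=201: (no match → NULL) → NULL
call_id=202: (no match → NULL) → NULL
call_id=203: (no match → NULL) → NULL
call_id=204: wait_s >= 328 AND line BETWEEN 2 AND 7 → -10
call_id=205: (no match → NULL) → NULL
call_id=206: wait_s >= 328 AND line BETWEEN 2 AND 7 → -11
call_id=207: (no match → NULL) → NULL
call_id=208: wait_s >= 141 AND duration_s BETWEEN 879 AND 2383 → 2

NULL, NULL, NULL, NULL, -10, NULL, -11, NULL, 2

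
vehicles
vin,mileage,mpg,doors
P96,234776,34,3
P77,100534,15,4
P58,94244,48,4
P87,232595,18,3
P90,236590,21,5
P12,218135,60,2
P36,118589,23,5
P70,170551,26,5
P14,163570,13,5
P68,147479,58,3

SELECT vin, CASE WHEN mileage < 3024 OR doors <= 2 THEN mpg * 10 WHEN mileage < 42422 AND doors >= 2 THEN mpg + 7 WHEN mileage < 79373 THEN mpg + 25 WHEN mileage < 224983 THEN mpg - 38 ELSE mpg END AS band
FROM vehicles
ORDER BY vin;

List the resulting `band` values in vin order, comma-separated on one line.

600, -25, -15, 10, 20, -12, -23, 18, 21, 34

vin=P12: mileage < 3024 OR doors <= 2 → 600
vin=P14: mileage < 224983 → -25
vin=P36: mileage < 224983 → -15
vin=P58: mileage < 224983 → 10
vin=P68: mileage < 224983 → 20
vin=P70: mileage < 224983 → -12
vin=P77: mileage < 224983 → -23
vin=P87: ELSE → 18
vin=P90: ELSE → 21
vin=P96: ELSE → 34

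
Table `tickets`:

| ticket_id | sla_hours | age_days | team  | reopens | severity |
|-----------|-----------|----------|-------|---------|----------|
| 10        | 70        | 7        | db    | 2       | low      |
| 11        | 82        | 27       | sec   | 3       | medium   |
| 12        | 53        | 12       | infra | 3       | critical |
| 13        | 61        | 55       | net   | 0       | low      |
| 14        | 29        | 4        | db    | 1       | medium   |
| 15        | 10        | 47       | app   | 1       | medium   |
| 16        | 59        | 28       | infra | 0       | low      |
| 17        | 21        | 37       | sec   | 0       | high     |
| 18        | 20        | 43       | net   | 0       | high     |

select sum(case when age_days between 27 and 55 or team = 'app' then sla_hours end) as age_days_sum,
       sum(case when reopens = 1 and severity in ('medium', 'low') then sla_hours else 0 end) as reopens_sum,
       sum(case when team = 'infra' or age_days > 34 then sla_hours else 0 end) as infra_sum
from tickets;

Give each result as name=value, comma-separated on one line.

[age_days_sum: age_days between 27 and 55 or team = 'app']
ticket_id=10: ✗
ticket_id=11: ✓ → 82
ticket_id=12: ✗
ticket_id=13: ✓ → 61
ticket_id=14: ✗
ticket_id=15: ✓ → 10
ticket_id=16: ✓ → 59
ticket_id=17: ✓ → 21
ticket_id=18: ✓ → 20
age_days_sum = 82 + 61 + 10 + 59 + 21 + 20 = 253
—
[reopens_sum: reopens = 1 and severity in ('medium', 'low')]
ticket_id=10: ✗
ticket_id=11: ✗
ticket_id=12: ✗
ticket_id=13: ✗
ticket_id=14: ✓ → 29
ticket_id=15: ✓ → 10
ticket_id=16: ✗
ticket_id=17: ✗
ticket_id=18: ✗
reopens_sum = 29 + 10 = 39
—
[infra_sum: team = 'infra' or age_days > 34]
ticket_id=10: ✗
ticket_id=11: ✗
ticket_id=12: ✓ → 53
ticket_id=13: ✓ → 61
ticket_id=14: ✗
ticket_id=15: ✓ → 10
ticket_id=16: ✓ → 59
ticket_id=17: ✓ → 21
ticket_id=18: ✓ → 20
infra_sum = 53 + 61 + 10 + 59 + 21 + 20 = 224

age_days_sum=253, reopens_sum=39, infra_sum=224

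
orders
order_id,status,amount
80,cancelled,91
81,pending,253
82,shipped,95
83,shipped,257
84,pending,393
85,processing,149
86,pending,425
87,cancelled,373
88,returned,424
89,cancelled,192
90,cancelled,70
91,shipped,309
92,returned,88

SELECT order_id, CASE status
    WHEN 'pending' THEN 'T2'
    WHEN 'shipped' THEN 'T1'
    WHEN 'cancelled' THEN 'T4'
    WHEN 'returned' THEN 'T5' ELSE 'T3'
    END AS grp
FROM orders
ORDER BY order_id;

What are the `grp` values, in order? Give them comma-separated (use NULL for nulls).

order_id=80: status='cancelled' → T4
order_id=81: status='pending' → T2
order_id=82: status='shipped' → T1
order_id=83: status='shipped' → T1
order_id=84: status='pending' → T2
order_id=85: ELSE → T3
order_id=86: status='pending' → T2
order_id=87: status='cancelled' → T4
order_id=88: status='returned' → T5
order_id=89: status='cancelled' → T4
order_id=90: status='cancelled' → T4
order_id=91: status='shipped' → T1
order_id=92: status='returned' → T5

T4, T2, T1, T1, T2, T3, T2, T4, T5, T4, T4, T1, T5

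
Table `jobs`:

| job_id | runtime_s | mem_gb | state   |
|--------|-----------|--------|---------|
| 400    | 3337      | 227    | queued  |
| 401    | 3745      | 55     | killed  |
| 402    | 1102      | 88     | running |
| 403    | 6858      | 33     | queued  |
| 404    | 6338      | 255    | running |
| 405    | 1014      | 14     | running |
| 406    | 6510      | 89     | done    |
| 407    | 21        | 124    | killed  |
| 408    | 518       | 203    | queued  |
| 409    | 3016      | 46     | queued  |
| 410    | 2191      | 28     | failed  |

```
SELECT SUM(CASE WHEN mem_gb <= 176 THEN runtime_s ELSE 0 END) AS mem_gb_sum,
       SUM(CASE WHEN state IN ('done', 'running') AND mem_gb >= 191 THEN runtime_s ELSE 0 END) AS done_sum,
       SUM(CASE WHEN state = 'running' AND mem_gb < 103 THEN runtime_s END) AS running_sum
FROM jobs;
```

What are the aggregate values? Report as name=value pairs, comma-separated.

[mem_gb_sum: mem_gb <= 176]
job_id=400: ✗
job_id=401: ✓ → 3745
job_id=402: ✓ → 1102
job_id=403: ✓ → 6858
job_id=404: ✗
job_id=405: ✓ → 1014
job_id=406: ✓ → 6510
job_id=407: ✓ → 21
job_id=408: ✗
job_id=409: ✓ → 3016
job_id=410: ✓ → 2191
mem_gb_sum = 3745 + 1102 + 6858 + 1014 + 6510 + 21 + 3016 + 2191 = 24457
—
[done_sum: state IN ('done', 'running') AND mem_gb >= 191]
job_id=400: ✗
job_id=401: ✗
job_id=402: ✗
job_id=403: ✗
job_id=404: ✓ → 6338
job_id=405: ✗
job_id=406: ✗
job_id=407: ✗
job_id=408: ✗
job_id=409: ✗
job_id=410: ✗
done_sum = 6338
—
[running_sum: state = 'running' AND mem_gb < 103]
job_id=400: ✗
job_id=401: ✗
job_id=402: ✓ → 1102
job_id=403: ✗
job_id=404: ✗
job_id=405: ✓ → 1014
job_id=406: ✗
job_id=407: ✗
job_id=408: ✗
job_id=409: ✗
job_id=410: ✗
running_sum = 1102 + 1014 = 2116

mem_gb_sum=24457, done_sum=6338, running_sum=2116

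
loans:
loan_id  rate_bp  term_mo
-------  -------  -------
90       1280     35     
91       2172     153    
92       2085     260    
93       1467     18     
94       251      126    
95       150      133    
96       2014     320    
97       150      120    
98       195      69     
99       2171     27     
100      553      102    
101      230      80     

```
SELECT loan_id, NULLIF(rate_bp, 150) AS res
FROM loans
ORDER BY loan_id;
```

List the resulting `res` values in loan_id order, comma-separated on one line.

loan_id=90: rate_bp=1280 vs 150: differ → 1280
loan_id=91: rate_bp=2172 vs 150: differ → 2172
loan_id=92: rate_bp=2085 vs 150: differ → 2085
loan_id=93: rate_bp=1467 vs 150: differ → 1467
loan_id=94: rate_bp=251 vs 150: differ → 251
loan_id=95: rate_bp=150 vs 150: equal → NULL
loan_id=96: rate_bp=2014 vs 150: differ → 2014
loan_id=97: rate_bp=150 vs 150: equal → NULL
loan_id=98: rate_bp=195 vs 150: differ → 195
loan_id=99: rate_bp=2171 vs 150: differ → 2171
loan_id=100: rate_bp=553 vs 150: differ → 553
loan_id=101: rate_bp=230 vs 150: differ → 230

1280, 2172, 2085, 1467, 251, NULL, 2014, NULL, 195, 2171, 553, 230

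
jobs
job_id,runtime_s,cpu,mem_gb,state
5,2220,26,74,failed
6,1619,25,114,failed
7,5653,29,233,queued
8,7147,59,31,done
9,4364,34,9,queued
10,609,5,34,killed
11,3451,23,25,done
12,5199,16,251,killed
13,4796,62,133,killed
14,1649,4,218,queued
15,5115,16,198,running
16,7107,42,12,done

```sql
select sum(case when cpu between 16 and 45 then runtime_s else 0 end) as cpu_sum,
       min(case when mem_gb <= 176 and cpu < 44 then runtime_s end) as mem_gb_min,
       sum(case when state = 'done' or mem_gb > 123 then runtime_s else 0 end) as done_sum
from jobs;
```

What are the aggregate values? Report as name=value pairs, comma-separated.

[cpu_sum: cpu between 16 and 45]
job_id=5: ✓ → 2220
job_id=6: ✓ → 1619
job_id=7: ✓ → 5653
job_id=8: ✗
job_id=9: ✓ → 4364
job_id=10: ✗
job_id=11: ✓ → 3451
job_id=12: ✓ → 5199
job_id=13: ✗
job_id=14: ✗
job_id=15: ✓ → 5115
job_id=16: ✓ → 7107
cpu_sum = 2220 + 1619 + 5653 + 4364 + 3451 + 5199 + 5115 + 7107 = 34728
—
[mem_gb_min: mem_gb <= 176 and cpu < 44]
job_id=5: ✓ → 2220
job_id=6: ✓ → 1619
job_id=7: ✗
job_id=8: ✗
job_id=9: ✓ → 4364
job_id=10: ✓ → 609
job_id=11: ✓ → 3451
job_id=12: ✗
job_id=13: ✗
job_id=14: ✗
job_id=15: ✗
job_id=16: ✓ → 7107
mem_gb_min = MIN(2220, 1619, 4364, 609, 3451, 7107) = 609
—
[done_sum: state = 'done' or mem_gb > 123]
job_id=5: ✗
job_id=6: ✗
job_id=7: ✓ → 5653
job_id=8: ✓ → 7147
job_id=9: ✗
job_id=10: ✗
job_id=11: ✓ → 3451
job_id=12: ✓ → 5199
job_id=13: ✓ → 4796
job_id=14: ✓ → 1649
job_id=15: ✓ → 5115
job_id=16: ✓ → 7107
done_sum = 5653 + 7147 + 3451 + 5199 + 4796 + 1649 + 5115 + 7107 = 40117

cpu_sum=34728, mem_gb_min=609, done_sum=40117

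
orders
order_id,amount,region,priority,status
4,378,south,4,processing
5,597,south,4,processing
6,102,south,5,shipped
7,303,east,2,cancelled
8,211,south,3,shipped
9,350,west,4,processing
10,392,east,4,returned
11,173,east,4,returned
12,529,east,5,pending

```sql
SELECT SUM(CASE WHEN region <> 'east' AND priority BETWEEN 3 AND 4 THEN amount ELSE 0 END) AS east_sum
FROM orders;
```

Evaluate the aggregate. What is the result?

order_id=4: ✓ → 378
order_id=5: ✓ → 597
order_id=6: ✗
order_id=7: ✗
order_id=8: ✓ → 211
order_id=9: ✓ → 350
order_id=10: ✗
order_id=11: ✗
order_id=12: ✗
east_sum = 378 + 597 + 211 + 350 = 1536

1536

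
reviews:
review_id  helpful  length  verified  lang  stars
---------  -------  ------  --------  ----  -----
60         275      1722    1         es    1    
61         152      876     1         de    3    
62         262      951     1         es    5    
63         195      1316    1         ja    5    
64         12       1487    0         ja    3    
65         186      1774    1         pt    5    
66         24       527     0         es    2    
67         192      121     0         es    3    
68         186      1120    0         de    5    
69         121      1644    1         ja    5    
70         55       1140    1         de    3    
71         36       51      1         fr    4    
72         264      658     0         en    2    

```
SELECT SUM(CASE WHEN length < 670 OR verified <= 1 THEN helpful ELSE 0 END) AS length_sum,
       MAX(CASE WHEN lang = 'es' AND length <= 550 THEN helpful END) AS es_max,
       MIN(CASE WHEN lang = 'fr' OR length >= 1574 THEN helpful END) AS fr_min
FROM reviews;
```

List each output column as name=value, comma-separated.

length_sum=1960, es_max=192, fr_min=36

[length_sum: length < 670 OR verified <= 1]
review_id=60: ✓ → 275
review_id=61: ✓ → 152
review_id=62: ✓ → 262
review_id=63: ✓ → 195
review_id=64: ✓ → 12
review_id=65: ✓ → 186
review_id=66: ✓ → 24
review_id=67: ✓ → 192
review_id=68: ✓ → 186
review_id=69: ✓ → 121
review_id=70: ✓ → 55
review_id=71: ✓ → 36
review_id=72: ✓ → 264
length_sum = 275 + 152 + 262 + 195 + 12 + 186 + 24 + 192 + 186 + 121 + 55 + 36 + 264 = 1960
—
[es_max: lang = 'es' AND length <= 550]
review_id=60: ✗
review_id=61: ✗
review_id=62: ✗
review_id=63: ✗
review_id=64: ✗
review_id=65: ✗
review_id=66: ✓ → 24
review_id=67: ✓ → 192
review_id=68: ✗
review_id=69: ✗
review_id=70: ✗
review_id=71: ✗
review_id=72: ✗
es_max = MAX(24, 192) = 192
—
[fr_min: lang = 'fr' OR length >= 1574]
review_id=60: ✓ → 275
review_id=61: ✗
review_id=62: ✗
review_id=63: ✗
review_id=64: ✗
review_id=65: ✓ → 186
review_id=66: ✗
review_id=67: ✗
review_id=68: ✗
review_id=69: ✓ → 121
review_id=70: ✗
review_id=71: ✓ → 36
review_id=72: ✗
fr_min = MIN(275, 186, 121, 36) = 36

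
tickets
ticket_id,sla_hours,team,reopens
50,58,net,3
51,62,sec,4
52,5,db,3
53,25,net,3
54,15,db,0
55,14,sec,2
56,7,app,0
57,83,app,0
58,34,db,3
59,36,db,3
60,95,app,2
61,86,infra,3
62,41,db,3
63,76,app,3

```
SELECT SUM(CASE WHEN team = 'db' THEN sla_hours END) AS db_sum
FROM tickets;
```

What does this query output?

131

ticket_id=50: ✗
ticket_id=51: ✗
ticket_id=52: ✓ → 5
ticket_id=53: ✗
ticket_id=54: ✓ → 15
ticket_id=55: ✗
ticket_id=56: ✗
ticket_id=57: ✗
ticket_id=58: ✓ → 34
ticket_id=59: ✓ → 36
ticket_id=60: ✗
ticket_id=61: ✗
ticket_id=62: ✓ → 41
ticket_id=63: ✗
db_sum = 5 + 15 + 34 + 36 + 41 = 131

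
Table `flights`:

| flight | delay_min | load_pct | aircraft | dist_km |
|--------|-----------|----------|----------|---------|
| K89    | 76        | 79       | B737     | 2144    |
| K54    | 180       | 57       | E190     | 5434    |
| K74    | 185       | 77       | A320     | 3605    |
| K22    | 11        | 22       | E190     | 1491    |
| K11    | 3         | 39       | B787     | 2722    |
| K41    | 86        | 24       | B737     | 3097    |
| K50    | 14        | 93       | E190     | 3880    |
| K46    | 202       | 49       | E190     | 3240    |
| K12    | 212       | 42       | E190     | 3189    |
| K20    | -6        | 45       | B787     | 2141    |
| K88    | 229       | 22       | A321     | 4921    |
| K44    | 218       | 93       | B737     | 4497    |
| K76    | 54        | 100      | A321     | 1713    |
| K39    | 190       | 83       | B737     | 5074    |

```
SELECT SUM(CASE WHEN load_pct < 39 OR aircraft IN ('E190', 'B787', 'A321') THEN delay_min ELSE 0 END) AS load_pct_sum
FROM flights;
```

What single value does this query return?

985

flight=K89: ✗
flight=K54: ✓ → 180
flight=K74: ✗
flight=K22: ✓ → 11
flight=K11: ✓ → 3
flight=K41: ✓ → 86
flight=K50: ✓ → 14
flight=K46: ✓ → 202
flight=K12: ✓ → 212
flight=K20: ✓ → -6
flight=K88: ✓ → 229
flight=K44: ✗
flight=K76: ✓ → 54
flight=K39: ✗
load_pct_sum = 180 + 11 + 3 + 86 + 14 + 202 + 212 + -6 + 229 + 54 = 985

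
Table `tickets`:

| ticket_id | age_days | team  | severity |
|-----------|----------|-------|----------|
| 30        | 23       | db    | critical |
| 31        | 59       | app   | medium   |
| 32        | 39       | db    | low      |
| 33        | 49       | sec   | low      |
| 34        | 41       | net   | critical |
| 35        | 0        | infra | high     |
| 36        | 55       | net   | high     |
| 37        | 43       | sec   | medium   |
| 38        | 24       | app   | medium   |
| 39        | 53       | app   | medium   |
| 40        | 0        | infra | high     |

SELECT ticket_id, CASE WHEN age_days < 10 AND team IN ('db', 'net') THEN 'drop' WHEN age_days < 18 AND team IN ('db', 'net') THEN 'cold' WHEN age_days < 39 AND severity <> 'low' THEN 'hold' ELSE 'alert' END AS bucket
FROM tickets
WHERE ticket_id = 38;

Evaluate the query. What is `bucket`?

hold

ticket_id = 38: age_days=24, team=app, severity=medium.
age_days < 10 AND team IN ('db', 'net') → false
age_days < 18 AND team IN ('db', 'net') → false
age_days < 39 AND severity <> 'low' → true → hold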